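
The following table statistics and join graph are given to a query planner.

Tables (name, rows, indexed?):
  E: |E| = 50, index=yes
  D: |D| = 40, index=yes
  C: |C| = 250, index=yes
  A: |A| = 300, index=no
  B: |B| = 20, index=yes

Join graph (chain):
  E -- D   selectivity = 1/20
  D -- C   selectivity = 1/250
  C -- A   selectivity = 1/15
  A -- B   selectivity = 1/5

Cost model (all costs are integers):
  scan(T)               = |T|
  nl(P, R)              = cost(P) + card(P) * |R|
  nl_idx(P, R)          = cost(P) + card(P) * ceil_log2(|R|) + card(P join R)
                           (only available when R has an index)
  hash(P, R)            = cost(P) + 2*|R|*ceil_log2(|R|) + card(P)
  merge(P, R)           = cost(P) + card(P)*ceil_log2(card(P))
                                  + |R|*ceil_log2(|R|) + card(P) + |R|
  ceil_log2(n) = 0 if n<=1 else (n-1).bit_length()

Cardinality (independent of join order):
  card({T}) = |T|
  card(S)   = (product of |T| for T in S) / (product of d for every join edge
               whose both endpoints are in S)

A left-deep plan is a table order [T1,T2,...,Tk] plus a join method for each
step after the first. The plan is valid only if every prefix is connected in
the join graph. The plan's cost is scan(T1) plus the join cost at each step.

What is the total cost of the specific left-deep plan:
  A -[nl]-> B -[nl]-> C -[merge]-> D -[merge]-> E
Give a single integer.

step 1: scan A: cost=300, card=300
step 2: join B via nl
    card(P join B) = 300*20/(5) = 1200
    cost = 300 + 300*20 = 6300
step 3: join C via nl
    card(P join C) = 1200*250/(15) = 20000
    cost = 6300 + 1200*250 = 306300
step 4: join D via merge
    card(P join D) = 20000*40/(250) = 3200
    cost = 306300 + 20000*15 + 40*6 + 20000 + 40 = 626580
step 5: join E via merge
    card(P join E) = 3200*50/(20) = 8000
    cost = 626580 + 3200*12 + 50*6 + 3200 + 50 = 668530

668530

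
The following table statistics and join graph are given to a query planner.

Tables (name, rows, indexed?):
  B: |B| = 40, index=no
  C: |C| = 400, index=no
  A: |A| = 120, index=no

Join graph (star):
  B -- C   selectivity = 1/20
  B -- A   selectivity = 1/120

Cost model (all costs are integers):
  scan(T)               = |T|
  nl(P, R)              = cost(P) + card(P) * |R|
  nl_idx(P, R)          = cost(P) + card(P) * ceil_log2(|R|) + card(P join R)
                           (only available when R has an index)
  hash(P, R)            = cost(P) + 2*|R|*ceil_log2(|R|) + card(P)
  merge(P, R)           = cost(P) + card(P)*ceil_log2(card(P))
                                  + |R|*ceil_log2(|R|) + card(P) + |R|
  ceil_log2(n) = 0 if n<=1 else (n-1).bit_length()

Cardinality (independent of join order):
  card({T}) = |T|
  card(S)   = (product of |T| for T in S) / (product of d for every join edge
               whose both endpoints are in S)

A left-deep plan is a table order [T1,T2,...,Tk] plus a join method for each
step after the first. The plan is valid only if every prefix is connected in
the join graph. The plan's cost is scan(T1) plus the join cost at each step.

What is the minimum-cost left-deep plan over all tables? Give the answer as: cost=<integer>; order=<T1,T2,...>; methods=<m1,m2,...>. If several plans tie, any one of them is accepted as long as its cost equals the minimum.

cost=3760; order=C,B,A; methods=hash,hash

Selinger DP (subsets sized 1..n):
  {B}: scan cost=40, card=40
  {C}: scan cost=400, card=400
  {A}: scan cost=120, card=120
  {BC}: card=800; try (B,hash)→1280, (C,merge)→4320, (B,merge)→4680, (C,hash)→7280, (C,nl)→16040, (B,nl)→16400; best=1280 via (B,hash)
  {AB}: card=40; try (B,hash)→720, (A,merge)→1280, (B,merge)→1360, (A,hash)→1760, (A,nl)→4840, (B,nl)→4920; best=720 via (B,hash)
  {ABC}: card=800; try (A,hash)→3760, (C,merge)→5000, (C,hash)→7960, (A,merge)→11040, (C,nl)→16720, (A,nl)→97280; best=3760 via (A,hash)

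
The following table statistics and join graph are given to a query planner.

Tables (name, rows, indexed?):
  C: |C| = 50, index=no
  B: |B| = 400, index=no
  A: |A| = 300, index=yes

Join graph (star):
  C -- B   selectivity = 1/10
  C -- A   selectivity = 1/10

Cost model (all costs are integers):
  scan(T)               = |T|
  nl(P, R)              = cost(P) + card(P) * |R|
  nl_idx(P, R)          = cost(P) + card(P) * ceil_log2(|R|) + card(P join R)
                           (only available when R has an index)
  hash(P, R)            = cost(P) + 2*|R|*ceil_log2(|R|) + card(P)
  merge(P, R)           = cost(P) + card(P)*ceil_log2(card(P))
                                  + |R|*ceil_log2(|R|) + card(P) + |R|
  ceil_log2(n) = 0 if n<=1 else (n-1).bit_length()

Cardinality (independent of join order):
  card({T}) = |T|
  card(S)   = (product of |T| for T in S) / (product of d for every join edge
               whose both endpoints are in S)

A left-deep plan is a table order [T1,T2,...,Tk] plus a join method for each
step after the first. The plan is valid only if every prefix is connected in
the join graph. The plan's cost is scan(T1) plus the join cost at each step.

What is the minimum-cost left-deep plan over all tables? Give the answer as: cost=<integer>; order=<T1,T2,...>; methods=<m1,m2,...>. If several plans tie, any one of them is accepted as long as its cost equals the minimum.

Selinger DP (subsets sized 1..n):
  {C}: scan cost=50, card=50
  {B}: scan cost=400, card=400
  {A}: scan cost=300, card=300
  {BC}: card=2000; try (C,hash)→1400, (B,merge)→4400, (C,merge)→4750, (B,hash)→7300, (B,nl)→20050, (C,nl)→20400; best=1400 via (C,hash)
  {AC}: card=1500; try (C,hash)→1200, (A,nl_idx)→2000, (A,merge)→3400, (C,merge)→3650, (A,hash)→5500, (A,nl)→15050 …(+1); best=1200 via (C,hash)
  {ABC}: card=60000; try (A,hash)→8800, (B,hash)→9900, (B,merge)→23200, (A,merge)→28400, (A,nl_idx)→79400, (B,nl)→601200 …(+1); best=8800 via (A,hash)

cost=8800; order=B,C,A; methods=hash,hash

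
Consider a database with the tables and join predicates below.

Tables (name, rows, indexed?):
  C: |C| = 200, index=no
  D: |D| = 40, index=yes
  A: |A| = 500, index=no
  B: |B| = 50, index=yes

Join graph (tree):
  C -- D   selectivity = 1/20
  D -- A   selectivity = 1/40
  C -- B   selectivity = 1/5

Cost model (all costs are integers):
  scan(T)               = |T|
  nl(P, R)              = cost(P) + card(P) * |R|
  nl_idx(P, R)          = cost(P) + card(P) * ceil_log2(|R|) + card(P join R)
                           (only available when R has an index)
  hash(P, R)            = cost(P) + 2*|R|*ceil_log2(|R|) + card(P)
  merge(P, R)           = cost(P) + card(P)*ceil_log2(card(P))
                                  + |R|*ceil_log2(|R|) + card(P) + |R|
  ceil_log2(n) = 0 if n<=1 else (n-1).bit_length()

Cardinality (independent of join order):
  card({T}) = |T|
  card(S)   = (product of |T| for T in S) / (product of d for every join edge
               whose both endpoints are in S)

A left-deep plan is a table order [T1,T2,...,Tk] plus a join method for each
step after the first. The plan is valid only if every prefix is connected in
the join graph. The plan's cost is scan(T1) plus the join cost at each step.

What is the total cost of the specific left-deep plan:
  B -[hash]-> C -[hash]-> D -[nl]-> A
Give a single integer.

2005780

step 1: scan B: cost=50, card=50
step 2: join C via hash
    card(P join C) = 50*200/(5) = 2000
    cost = 50 + 2*200*8 + 50 = 3300
step 3: join D via hash
    card(P join D) = 2000*40/(20) = 4000
    cost = 3300 + 2*40*6 + 2000 = 5780
step 4: join A via nl
    card(P join A) = 4000*500/(40) = 50000
    cost = 5780 + 4000*500 = 2005780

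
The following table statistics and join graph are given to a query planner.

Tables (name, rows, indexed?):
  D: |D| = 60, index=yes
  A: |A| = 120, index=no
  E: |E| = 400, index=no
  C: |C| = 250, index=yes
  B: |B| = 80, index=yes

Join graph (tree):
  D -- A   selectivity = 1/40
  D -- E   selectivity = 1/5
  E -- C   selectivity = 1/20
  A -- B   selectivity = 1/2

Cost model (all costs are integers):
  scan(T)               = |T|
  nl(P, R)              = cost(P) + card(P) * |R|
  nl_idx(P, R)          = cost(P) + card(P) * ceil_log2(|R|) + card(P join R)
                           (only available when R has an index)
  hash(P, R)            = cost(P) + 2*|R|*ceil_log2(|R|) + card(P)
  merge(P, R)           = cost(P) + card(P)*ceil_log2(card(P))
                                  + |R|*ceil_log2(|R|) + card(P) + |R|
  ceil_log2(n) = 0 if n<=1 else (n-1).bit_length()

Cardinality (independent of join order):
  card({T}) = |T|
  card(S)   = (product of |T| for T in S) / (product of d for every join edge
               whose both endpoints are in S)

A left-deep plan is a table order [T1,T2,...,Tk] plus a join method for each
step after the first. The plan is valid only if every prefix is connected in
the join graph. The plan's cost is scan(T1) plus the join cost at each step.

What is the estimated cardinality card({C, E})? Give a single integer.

5000

Tables in S: C(250), E(400)
Edges inside S: E-C(d=20)
numerator = 250 * 400 = 100000
denominator = 20 = 20
card(S) = 100000 / 20 = 5000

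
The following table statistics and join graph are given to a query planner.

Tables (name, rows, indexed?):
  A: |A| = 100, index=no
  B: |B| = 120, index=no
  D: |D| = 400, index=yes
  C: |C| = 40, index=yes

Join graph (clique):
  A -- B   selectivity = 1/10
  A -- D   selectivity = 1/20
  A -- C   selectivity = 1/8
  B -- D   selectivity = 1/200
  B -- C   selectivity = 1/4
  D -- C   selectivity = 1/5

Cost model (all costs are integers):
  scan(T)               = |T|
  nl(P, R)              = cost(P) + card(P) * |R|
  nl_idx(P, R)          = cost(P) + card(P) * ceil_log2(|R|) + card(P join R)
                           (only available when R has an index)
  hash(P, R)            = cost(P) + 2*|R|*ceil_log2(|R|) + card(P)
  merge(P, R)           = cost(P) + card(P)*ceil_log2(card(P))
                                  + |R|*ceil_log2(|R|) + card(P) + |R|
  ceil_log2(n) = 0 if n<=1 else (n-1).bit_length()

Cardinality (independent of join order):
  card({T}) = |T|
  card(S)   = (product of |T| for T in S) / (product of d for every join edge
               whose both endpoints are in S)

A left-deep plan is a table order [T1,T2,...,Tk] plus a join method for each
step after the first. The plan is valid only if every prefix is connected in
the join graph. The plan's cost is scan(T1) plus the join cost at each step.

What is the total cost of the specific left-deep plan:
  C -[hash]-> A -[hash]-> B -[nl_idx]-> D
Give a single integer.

17190

step 1: scan C: cost=40, card=40
step 2: join A via hash
    card(P join A) = 40*100/(8) = 500
    cost = 40 + 2*100*7 + 40 = 1480
step 3: join B via hash
    card(P join B) = 500*120/(10*4) = 1500
    cost = 1480 + 2*120*7 + 500 = 3660
step 4: join D via nl_idx
    card(P join D) = 1500*400/(20*200*5) = 30
    cost = 3660 + 1500*9 + 30 = 17190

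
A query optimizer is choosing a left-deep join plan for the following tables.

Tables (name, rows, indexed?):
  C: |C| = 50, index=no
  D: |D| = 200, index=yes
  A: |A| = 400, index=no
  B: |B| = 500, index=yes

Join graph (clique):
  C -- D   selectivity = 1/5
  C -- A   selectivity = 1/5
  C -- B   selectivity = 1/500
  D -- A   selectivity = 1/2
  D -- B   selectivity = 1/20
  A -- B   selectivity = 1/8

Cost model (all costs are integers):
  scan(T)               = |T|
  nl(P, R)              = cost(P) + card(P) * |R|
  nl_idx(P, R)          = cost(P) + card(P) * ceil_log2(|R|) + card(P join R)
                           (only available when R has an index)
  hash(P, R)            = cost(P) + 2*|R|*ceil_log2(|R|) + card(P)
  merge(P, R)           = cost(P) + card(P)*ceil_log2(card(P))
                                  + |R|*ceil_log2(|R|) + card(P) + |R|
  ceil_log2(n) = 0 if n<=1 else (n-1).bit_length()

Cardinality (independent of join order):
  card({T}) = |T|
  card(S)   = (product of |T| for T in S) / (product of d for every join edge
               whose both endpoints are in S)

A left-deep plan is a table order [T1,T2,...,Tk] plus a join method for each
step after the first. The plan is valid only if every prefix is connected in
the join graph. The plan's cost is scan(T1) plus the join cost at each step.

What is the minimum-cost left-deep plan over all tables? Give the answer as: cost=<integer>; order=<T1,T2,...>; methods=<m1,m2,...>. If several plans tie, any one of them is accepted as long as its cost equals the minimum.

Selinger DP (subsets sized 1..n):
  {C}: scan cost=50, card=50
  {D}: scan cost=200, card=200
  {A}: scan cost=400, card=400
  {B}: scan cost=500, card=500
  {CD}: card=2000; try (C,hash)→1000, (D,merge)→2200, (C,merge)→2350, (D,nl_idx)→2450, (D,hash)→3300, (D,nl)→10050 …(+1); best=1000 via (C,hash)
  {AC}: card=4000; try (C,hash)→1400, (A,merge)→4400, (C,merge)→4750, (A,hash)→7300, (A,nl)→20050, (C,nl)→20400; best=1400 via (C,hash)
  {BC}: card=50; try (B,nl_idx)→550, (C,hash)→1600, (B,merge)→5400, (C,merge)→5850, (B,hash)→9100, (B,nl)→25050 …(+1); best=550 via (B,nl_idx)
  {AD}: card=40000; try (D,hash)→4000, (A,merge)→6000, (D,merge)→6200, (A,hash)→7600, (D,nl_idx)→43600, (A,nl)→80200 …(+1); best=4000 via (D,hash)
  {BD}: card=5000; try (D,hash)→4200, (B,merge)→7000, (B,nl_idx)→7000, (D,merge)→7300, (B,hash)→9400, (D,nl_idx)→9500 …(+2); best=4200 via (D,hash)
  {AB}: card=25000; try (A,hash)→8200, (B,merge)→9400, (A,merge)→9500, (B,hash)→9800, (B,nl_idx)→29000, (B,nl)→200400 …(+1); best=8200 via (A,hash)
  {ACD}: card=80000; try (D,hash)→8600, (A,hash)→10200, (A,merge)→29000, (C,hash)→44600, (D,merge)→55200, (D,nl_idx)→113400 …(+4); best=8600 via (D,hash)
  {BCD}: card=100; try (D,nl_idx)→1050, (D,merge)→2700, (D,hash)→3800, (C,hash)→9800, (D,nl)→10550, (B,hash)→12000 …(+5); best=1050 via (D,nl_idx)
  {ABC}: card=500; try (A,merge)→4900, (A,hash)→7800, (B,hash)→14400, (A,nl)→20550, (C,hash)→33800, (B,nl_idx)→37900 …(+4); best=4900 via (A,merge)
  {ABD}: card=125000; try (A,hash)→16400, (D,hash)→36400, (B,hash)→53000, (A,merge)→78200, (D,nl_idx)→333200, (D,merge)→410000 …(+5); best=16400 via (A,hash)
  {ABCD}: card=500; try (A,merge)→5850, (A,hash)→8350, (D,hash)→8600, (D,nl_idx)→9400, (D,merge)→11700, (A,nl)→41050 …(+8); best=5850 via (A,merge)

cost=5850; order=C,B,D,A; methods=nl_idx,nl_idx,merge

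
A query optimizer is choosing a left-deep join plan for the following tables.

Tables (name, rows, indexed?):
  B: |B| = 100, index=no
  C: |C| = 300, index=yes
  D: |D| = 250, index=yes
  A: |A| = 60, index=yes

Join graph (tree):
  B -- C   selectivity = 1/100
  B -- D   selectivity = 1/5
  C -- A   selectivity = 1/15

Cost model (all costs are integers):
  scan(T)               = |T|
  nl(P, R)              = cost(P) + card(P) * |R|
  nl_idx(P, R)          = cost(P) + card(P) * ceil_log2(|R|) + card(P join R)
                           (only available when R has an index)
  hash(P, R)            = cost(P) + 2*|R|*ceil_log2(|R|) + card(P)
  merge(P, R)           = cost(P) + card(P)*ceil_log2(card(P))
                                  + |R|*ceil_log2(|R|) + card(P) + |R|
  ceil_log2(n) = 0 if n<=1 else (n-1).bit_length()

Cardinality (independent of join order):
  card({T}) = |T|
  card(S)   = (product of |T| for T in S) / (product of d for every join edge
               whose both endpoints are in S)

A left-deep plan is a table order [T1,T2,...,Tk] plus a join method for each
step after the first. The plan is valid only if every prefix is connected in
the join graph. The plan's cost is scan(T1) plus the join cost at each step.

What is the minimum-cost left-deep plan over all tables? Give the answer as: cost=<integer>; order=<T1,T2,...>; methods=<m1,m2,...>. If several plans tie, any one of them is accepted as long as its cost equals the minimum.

Selinger DP (subsets sized 1..n):
  {B}: scan cost=100, card=100
  {C}: scan cost=300, card=300
  {D}: scan cost=250, card=250
  {A}: scan cost=60, card=60
  {BC}: card=300; try (C,nl_idx)→1300, (B,hash)→2000, (C,merge)→3900, (B,merge)→4100, (C,hash)→5600, (C,nl)→30100 …(+1); best=1300 via (C,nl_idx)
  {BD}: card=5000; try (B,hash)→1900, (D,merge)→3150, (B,merge)→3300, (D,hash)→4200, (D,nl_idx)→5900, (D,nl)→25100 …(+1); best=1900 via (B,hash)
  {AC}: card=1200; try (A,hash)→1320, (C,nl_idx)→1800, (A,nl_idx)→3300, (C,merge)→3480, (A,merge)→3720, (C,hash)→5520 …(+2); best=1320 via (A,hash)
  {BCD}: card=15000; try (D,hash)→5600, (D,merge)→6550, (C,hash)→12300, (D,nl_idx)→18700, (C,nl_idx)→61900, (C,merge)→74900 …(+2); best=5600 via (D,hash)
  {ABC}: card=1200; try (A,hash)→2320, (B,hash)→3920, (A,nl_idx)→4300, (A,merge)→4720, (B,merge)→16520, (A,nl)→19300 …(+1); best=2320 via (A,hash)
  {ABCD}: card=60000; try (D,hash)→7520, (D,merge)→18970, (A,hash)→21320, (D,nl_idx)→71920, (A,nl_idx)→155600, (A,merge)→231020 …(+2); best=7520 via (D,hash)

cost=7520; order=B,C,A,D; methods=nl_idx,hash,hash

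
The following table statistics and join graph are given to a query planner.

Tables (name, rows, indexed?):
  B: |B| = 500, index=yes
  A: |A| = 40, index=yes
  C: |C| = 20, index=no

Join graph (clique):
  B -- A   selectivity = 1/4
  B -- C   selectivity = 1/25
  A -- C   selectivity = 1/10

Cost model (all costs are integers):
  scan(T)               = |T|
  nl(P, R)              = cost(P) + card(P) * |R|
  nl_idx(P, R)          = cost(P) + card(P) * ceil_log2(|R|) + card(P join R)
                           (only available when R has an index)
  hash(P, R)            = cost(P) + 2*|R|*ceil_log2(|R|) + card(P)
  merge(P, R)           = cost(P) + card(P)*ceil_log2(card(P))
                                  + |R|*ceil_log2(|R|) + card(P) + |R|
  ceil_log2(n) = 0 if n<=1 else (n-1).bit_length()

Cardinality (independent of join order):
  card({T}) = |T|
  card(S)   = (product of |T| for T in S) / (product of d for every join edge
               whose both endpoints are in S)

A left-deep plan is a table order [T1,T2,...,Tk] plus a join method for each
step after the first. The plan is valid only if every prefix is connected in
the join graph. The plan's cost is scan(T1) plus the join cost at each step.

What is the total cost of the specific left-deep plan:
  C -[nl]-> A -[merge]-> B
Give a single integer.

6460

step 1: scan C: cost=20, card=20
step 2: join A via nl
    card(P join A) = 20*40/(10) = 80
    cost = 20 + 20*40 = 820
step 3: join B via merge
    card(P join B) = 80*500/(4*25) = 400
    cost = 820 + 80*7 + 500*9 + 80 + 500 = 6460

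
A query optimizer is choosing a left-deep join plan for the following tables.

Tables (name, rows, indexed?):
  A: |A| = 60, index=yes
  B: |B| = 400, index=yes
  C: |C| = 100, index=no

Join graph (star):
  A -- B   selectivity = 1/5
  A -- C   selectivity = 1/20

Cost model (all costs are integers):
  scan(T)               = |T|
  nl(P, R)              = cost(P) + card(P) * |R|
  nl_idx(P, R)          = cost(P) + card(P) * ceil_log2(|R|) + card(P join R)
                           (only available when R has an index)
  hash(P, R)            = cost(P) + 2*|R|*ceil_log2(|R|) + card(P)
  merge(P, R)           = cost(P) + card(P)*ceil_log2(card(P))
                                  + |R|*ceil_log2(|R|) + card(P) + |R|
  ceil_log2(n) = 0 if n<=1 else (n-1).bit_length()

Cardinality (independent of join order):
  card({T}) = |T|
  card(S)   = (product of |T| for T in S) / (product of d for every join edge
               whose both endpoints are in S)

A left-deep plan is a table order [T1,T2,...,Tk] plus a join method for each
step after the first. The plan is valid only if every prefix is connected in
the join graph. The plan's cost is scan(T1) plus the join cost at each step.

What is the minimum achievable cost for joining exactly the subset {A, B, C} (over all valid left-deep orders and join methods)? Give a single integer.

Selinger DP over subsets of {A,B,C}:
  {A}: scan cost=60, card=60
  {B}: scan cost=400, card=400
  {C}: scan cost=100, card=100
  {AB}: card=4800; try (A,hash)→1520, (B,merge)→4480, (A,merge)→4820, (B,nl_idx)→5400, (B,hash)→7320, (A,nl_idx)→7600 …(+2); best=1520 via (A,hash)
  {AC}: card=300; try (A,hash)→920, (A,nl_idx)→1000, (C,merge)→1280, (A,merge)→1320, (C,hash)→1520, (C,nl)→6060 …(+1); best=920 via (A,hash)
  {ABC}: card=24000; try (C,hash)→7720, (B,merge)→7920, (B,hash)→8420, (B,nl_idx)→27620, (C,merge)→69520, (B,nl)→120920 …(+1); best=7720 via (C,hash)

7720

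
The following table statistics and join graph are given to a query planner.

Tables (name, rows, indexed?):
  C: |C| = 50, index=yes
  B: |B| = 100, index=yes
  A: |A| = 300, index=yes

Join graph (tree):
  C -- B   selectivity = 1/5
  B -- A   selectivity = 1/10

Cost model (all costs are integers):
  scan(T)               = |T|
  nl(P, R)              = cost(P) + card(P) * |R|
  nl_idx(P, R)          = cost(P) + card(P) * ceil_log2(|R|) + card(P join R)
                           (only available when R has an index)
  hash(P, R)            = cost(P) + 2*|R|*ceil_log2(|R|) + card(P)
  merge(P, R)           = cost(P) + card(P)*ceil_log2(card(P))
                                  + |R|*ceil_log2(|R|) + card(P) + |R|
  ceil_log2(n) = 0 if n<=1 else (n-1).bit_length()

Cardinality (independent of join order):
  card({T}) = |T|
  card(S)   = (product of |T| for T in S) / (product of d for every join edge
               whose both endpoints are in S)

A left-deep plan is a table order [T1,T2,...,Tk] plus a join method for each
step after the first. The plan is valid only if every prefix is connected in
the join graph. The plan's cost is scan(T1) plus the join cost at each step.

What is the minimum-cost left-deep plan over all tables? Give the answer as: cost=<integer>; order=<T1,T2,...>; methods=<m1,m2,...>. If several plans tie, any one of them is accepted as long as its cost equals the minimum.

cost=5600; order=A,B,C; methods=hash,hash

Selinger DP (subsets sized 1..n):
  {C}: scan cost=50, card=50
  {B}: scan cost=100, card=100
  {A}: scan cost=300, card=300
  {BC}: card=1000; try (C,hash)→800, (B,merge)→1200, (C,merge)→1250, (B,nl_idx)→1400, (B,hash)→1500, (C,nl_idx)→1700 …(+2); best=800 via (C,hash)
  {AB}: card=3000; try (B,hash)→2000, (A,merge)→3900, (A,nl_idx)→4000, (B,merge)→4100, (B,nl_idx)→5400, (A,hash)→5600 …(+2); best=2000 via (B,hash)
  {ABC}: card=30000; try (C,hash)→5600, (A,hash)→7200, (A,merge)→14800, (A,nl_idx)→39800, (C,merge)→41350, (C,nl_idx)→50000 …(+2); best=5600 via (C,hash)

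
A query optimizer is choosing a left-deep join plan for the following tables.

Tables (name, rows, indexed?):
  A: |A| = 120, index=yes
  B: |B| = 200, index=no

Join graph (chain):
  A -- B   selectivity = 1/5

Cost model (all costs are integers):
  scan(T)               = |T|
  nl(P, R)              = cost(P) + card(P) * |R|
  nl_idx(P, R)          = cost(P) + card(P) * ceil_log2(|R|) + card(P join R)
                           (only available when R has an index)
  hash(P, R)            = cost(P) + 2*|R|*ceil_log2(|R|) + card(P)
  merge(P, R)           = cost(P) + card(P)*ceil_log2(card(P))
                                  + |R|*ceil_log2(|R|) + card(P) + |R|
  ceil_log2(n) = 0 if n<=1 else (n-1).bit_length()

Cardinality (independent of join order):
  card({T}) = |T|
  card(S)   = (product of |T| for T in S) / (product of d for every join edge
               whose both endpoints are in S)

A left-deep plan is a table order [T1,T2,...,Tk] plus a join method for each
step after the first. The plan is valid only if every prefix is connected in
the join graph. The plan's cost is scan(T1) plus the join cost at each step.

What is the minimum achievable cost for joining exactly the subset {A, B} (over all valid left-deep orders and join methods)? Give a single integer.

2080

Selinger DP over subsets of {A,B}:
  {A}: scan cost=120, card=120
  {B}: scan cost=200, card=200
  {AB}: card=4800; try (A,hash)→2080, (B,merge)→2880, (A,merge)→2960, (B,hash)→3440, (A,nl_idx)→6400, (B,nl)→24120 …(+1); best=2080 via (A,hash)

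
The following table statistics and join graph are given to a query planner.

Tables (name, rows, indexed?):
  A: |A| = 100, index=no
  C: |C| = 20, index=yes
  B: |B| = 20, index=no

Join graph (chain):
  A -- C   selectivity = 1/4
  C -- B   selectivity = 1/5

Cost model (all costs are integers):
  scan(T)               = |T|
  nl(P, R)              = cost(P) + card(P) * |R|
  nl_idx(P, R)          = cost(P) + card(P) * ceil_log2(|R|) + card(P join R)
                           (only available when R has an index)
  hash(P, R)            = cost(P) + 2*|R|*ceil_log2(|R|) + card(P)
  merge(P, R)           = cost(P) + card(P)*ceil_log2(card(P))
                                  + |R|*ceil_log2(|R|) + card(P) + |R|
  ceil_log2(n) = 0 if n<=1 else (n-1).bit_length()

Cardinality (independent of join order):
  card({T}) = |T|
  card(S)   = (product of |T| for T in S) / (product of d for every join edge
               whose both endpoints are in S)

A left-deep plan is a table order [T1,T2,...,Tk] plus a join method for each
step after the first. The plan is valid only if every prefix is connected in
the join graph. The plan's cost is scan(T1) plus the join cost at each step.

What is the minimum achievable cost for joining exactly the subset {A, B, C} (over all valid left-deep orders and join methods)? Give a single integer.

1100

Selinger DP over subsets of {A,B,C}:
  {A}: scan cost=100, card=100
  {C}: scan cost=20, card=20
  {B}: scan cost=20, card=20
  {AC}: card=500; try (C,hash)→400, (A,merge)→940, (C,merge)→1020, (C,nl_idx)→1100, (A,hash)→1440, (A,nl)→2020 …(+1); best=400 via (C,hash)
  {BC}: card=80; try (C,nl_idx)→200, (C,hash)→240, (B,hash)→240, (C,merge)→260, (B,merge)→260, (C,nl)→420 …(+1); best=200 via (C,nl_idx)
  {ABC}: card=2000; try (B,hash)→1100, (A,merge)→1640, (A,hash)→1680, (B,merge)→5520, (A,nl)→8200, (B,nl)→10400; best=1100 via (B,hash)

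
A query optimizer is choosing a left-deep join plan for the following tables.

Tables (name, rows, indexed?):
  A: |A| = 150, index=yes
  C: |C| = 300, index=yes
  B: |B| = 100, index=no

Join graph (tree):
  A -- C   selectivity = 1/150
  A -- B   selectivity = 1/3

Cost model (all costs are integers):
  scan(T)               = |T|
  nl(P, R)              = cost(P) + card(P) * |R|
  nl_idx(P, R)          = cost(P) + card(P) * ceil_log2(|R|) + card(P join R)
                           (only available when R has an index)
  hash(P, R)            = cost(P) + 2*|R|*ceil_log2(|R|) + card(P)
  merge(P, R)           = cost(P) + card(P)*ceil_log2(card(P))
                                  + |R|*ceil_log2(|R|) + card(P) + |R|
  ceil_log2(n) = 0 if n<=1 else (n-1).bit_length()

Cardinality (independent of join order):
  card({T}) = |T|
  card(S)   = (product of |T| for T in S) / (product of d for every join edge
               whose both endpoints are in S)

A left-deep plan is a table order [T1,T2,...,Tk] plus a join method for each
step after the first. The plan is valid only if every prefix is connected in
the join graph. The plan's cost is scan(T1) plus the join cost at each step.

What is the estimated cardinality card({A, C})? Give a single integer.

Tables in S: A(150), C(300)
Edges inside S: A-C(d=150)
numerator = 150 * 300 = 45000
denominator = 150 = 150
card(S) = 45000 / 150 = 300

300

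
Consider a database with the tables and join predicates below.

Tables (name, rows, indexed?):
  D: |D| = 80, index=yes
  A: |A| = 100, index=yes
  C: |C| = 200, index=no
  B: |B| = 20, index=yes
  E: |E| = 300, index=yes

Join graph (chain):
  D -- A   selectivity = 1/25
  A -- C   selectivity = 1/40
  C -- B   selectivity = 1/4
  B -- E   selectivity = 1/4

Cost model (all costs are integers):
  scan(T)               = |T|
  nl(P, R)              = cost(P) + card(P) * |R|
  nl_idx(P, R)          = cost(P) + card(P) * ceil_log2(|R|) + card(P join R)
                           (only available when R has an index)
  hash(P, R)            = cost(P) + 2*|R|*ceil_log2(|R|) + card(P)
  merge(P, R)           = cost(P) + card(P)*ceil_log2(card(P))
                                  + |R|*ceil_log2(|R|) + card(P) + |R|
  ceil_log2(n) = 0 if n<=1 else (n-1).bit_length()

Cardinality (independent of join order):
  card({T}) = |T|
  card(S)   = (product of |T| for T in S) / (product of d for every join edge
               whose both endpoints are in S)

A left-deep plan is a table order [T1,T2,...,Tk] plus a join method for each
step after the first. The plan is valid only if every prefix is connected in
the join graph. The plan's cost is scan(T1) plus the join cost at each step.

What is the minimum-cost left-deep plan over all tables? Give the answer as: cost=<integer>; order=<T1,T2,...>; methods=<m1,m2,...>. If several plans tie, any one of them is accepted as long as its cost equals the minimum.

cost=18620; order=C,A,D,B,E; methods=hash,hash,hash,hash

Selinger DP (subsets sized 1..n):
  {D}: scan cost=80, card=80
  {A}: scan cost=100, card=100
  {C}: scan cost=200, card=200
  {B}: scan cost=20, card=20
  {E}: scan cost=300, card=300
  {AD}: card=320; try (A,nl_idx)→960, (D,nl_idx)→1120, (D,hash)→1320, (A,merge)→1520, (D,merge)→1540, (A,hash)→1560 …(+2); best=960 via (A,nl_idx)
  {AC}: card=500; try (A,hash)→1800, (A,nl_idx)→2100, (C,merge)→2700, (A,merge)→2800, (C,hash)→3400, (C,nl)→20100 …(+1); best=1800 via (A,hash)
  {BC}: card=1000; try (B,hash)→600, (C,merge)→1940, (B,merge)→2120, (B,nl_idx)→2200, (C,hash)→3240, (C,nl)→4020 …(+1); best=600 via (B,hash)
  {BE}: card=1500; try (B,hash)→800, (E,nl_idx)→1700, (E,merge)→3140, (B,nl_idx)→3300, (B,merge)→3420, (E,hash)→5440 …(+2); best=800 via (B,hash)
  {ACD}: card=1600; try (D,hash)→3420, (C,hash)→4480, (C,merge)→5960, (D,nl_idx)→6900, (D,merge)→7440, (D,nl)→41800 …(+1); best=3420 via (D,hash)
  {ABC}: card=2500; try (B,hash)→2500, (A,hash)→3000, (B,nl_idx)→6800, (B,merge)→6920, (A,nl_idx)→10100, (B,nl)→11800 …(+2); best=2500 via (B,hash)
  {BCE}: card=75000; try (C,hash)→5500, (E,hash)→7000, (E,merge)→14600, (C,merge)→20600, (E,nl_idx)→84600, (E,nl)→300600 …(+1); best=5500 via (C,hash)
  {ABCD}: card=8000; try (B,hash)→5220, (D,hash)→6120, (B,nl_idx)→19420, (B,merge)→22740, (D,nl_idx)→28000, (B,nl)→35420 …(+2); best=5220 via (B,hash)
  {ABCE}: card=187500; try (E,hash)→10400, (E,merge)→38000, (A,hash)→81900, (E,nl_idx)→212500, (A,nl_idx)→718000, (E,nl)→752500 …(+2); best=10400 via (E,hash)
  {ABCDE}: card=600000; try (E,hash)→18620, (E,merge)→120220, (D,hash)→199020, (E,nl_idx)→677220, (D,nl_idx)→1922900, (E,nl)→2405220 …(+2); best=18620 via (E,hash)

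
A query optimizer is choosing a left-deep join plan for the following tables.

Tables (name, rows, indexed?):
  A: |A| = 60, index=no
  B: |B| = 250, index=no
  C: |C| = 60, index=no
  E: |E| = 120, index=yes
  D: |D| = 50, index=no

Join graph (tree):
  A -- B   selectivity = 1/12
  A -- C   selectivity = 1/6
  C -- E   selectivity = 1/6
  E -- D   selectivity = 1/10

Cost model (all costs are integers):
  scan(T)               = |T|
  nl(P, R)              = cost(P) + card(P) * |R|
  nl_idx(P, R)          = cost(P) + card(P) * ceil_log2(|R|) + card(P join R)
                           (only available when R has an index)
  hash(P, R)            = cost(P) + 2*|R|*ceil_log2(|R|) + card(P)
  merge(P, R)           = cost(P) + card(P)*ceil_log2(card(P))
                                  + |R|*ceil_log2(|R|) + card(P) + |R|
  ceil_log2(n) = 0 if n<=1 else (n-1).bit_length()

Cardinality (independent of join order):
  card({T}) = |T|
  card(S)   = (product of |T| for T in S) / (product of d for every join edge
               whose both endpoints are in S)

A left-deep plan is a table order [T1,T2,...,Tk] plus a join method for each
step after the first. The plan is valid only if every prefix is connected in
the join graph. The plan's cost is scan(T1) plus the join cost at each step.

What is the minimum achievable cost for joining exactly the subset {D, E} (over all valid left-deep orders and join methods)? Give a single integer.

Selinger DP over subsets of {D,E}:
  {E}: scan cost=120, card=120
  {D}: scan cost=50, card=50
  {DE}: card=600; try (D,hash)→840, (E,nl_idx)→1000, (E,merge)→1360, (D,merge)→1430, (E,hash)→1780, (E,nl)→6050 …(+1); best=840 via (D,hash)

840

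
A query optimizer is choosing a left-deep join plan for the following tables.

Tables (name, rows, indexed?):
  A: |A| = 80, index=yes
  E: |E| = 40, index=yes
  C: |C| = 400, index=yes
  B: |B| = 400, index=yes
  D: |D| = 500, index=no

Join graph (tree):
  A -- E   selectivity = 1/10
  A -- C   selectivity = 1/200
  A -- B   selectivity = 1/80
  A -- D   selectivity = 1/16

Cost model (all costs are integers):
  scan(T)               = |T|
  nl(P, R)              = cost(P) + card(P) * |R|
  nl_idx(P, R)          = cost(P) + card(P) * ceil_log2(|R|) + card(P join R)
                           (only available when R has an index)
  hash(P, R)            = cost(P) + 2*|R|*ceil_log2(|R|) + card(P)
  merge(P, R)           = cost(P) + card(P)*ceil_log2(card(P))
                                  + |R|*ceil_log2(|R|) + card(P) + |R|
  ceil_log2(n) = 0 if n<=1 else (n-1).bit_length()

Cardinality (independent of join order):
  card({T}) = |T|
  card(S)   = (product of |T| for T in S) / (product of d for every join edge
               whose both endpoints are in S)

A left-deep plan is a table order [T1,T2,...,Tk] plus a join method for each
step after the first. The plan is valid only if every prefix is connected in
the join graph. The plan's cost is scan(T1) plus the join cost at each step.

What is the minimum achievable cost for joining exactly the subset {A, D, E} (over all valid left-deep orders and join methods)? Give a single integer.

5100

Selinger DP over subsets of {A,D,E}:
  {A}: scan cost=80, card=80
  {E}: scan cost=40, card=40
  {D}: scan cost=500, card=500
  {AE}: card=320; try (E,hash)→640, (A,nl_idx)→640, (E,nl_idx)→880, (A,merge)→960, (E,merge)→1000, (A,hash)→1200 …(+2); best=640 via (E,hash)
  {AD}: card=2500; try (A,hash)→2120, (D,merge)→5720, (A,merge)→6140, (A,nl_idx)→6500, (D,hash)→9160, (D,nl)→40080 …(+1); best=2120 via (A,hash)
  {ADE}: card=10000; try (E,hash)→5100, (D,merge)→8840, (D,hash)→9960, (E,nl_idx)→27120, (E,merge)→34900, (E,nl)→102120 …(+1); best=5100 via (E,hash)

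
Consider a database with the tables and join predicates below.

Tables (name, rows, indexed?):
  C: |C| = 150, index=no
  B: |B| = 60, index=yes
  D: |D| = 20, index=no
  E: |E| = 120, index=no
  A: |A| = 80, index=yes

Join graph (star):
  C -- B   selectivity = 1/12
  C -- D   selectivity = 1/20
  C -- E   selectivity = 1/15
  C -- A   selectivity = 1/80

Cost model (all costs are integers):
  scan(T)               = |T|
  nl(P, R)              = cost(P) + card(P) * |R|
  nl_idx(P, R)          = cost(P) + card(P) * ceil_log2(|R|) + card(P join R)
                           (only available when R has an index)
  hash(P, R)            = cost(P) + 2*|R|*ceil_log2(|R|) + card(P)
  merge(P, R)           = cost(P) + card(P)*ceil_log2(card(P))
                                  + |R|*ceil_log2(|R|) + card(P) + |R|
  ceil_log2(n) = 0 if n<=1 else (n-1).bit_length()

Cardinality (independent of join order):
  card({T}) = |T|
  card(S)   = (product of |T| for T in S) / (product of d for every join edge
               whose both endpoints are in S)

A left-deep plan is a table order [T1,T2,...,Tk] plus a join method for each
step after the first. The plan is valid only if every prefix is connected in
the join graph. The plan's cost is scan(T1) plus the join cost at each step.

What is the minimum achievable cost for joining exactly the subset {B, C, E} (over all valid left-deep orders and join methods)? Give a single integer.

3450

Selinger DP over subsets of {B,C,E}:
  {C}: scan cost=150, card=150
  {B}: scan cost=60, card=60
  {E}: scan cost=120, card=120
  {BC}: card=750; try (B,hash)→1020, (B,nl_idx)→1800, (C,merge)→1830, (B,merge)→1920, (C,hash)→2520, (C,nl)→9060 …(+1); best=1020 via (B,hash)
  {CE}: card=1200; try (E,hash)→1980, (C,merge)→2430, (E,merge)→2460, (C,hash)→2640, (C,nl)→18120, (E,nl)→18150; best=1980 via (E,hash)
  {BCE}: card=6000; try (E,hash)→3450, (B,hash)→3900, (E,merge)→10230, (B,nl_idx)→15180, (B,merge)→16800, (B,nl)→73980 …(+1); best=3450 via (E,hash)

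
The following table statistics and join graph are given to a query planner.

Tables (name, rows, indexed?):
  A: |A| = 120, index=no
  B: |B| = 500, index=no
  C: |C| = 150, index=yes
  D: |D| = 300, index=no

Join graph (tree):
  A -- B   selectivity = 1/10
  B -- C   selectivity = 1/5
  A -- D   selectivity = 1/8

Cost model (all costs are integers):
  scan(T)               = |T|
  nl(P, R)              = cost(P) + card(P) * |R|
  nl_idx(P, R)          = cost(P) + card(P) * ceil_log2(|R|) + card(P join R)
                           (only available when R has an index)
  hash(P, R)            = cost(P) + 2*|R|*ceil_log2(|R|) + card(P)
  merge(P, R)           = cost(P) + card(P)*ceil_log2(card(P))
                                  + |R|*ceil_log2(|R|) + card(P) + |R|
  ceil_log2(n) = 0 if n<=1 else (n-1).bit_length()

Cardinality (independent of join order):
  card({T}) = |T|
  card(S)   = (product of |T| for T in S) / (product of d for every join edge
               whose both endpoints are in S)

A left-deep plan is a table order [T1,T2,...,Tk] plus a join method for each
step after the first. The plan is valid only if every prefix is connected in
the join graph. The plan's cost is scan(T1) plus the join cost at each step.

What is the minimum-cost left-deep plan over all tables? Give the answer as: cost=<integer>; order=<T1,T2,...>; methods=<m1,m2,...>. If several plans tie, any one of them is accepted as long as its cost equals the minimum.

cost=196480; order=B,A,C,D; methods=hash,hash,hash

Selinger DP (subsets sized 1..n):
  {A}: scan cost=120, card=120
  {B}: scan cost=500, card=500
  {C}: scan cost=150, card=150
  {D}: scan cost=300, card=300
  {AB}: card=6000; try (A,hash)→2680, (B,merge)→6080, (A,merge)→6460, (B,hash)→9240, (B,nl)→60120, (A,nl)→60500; best=2680 via (A,hash)
  {AD}: card=4500; try (A,hash)→2280, (D,merge)→4080, (A,merge)→4260, (D,hash)→5640, (D,nl)→36120, (A,nl)→36300; best=2280 via (A,hash)
  {BC}: card=15000; try (C,hash)→3400, (B,merge)→6500, (C,merge)→6850, (B,hash)→9300, (C,nl_idx)→19500, (B,nl)→75150 …(+1); best=3400 via (C,hash)
  {ABC}: card=180000; try (C,hash)→11080, (A,hash)→20080, (C,merge)→88030, (A,merge)→229360, (C,nl_idx)→230680, (C,nl)→902680 …(+1); best=11080 via (C,hash)
  {ABD}: card=225000; try (D,hash)→14080, (B,hash)→15780, (B,merge)→70280, (D,merge)→89680, (D,nl)→1802680, (B,nl)→2252280; best=14080 via (D,hash)
  {ABCD}: card=6750000; try (D,hash)→196480, (C,hash)→241480, (D,merge)→3434080, (C,merge)→4290430, (C,nl_idx)→8564080, (C,nl)→33764080 …(+1); best=196480 via (D,hash)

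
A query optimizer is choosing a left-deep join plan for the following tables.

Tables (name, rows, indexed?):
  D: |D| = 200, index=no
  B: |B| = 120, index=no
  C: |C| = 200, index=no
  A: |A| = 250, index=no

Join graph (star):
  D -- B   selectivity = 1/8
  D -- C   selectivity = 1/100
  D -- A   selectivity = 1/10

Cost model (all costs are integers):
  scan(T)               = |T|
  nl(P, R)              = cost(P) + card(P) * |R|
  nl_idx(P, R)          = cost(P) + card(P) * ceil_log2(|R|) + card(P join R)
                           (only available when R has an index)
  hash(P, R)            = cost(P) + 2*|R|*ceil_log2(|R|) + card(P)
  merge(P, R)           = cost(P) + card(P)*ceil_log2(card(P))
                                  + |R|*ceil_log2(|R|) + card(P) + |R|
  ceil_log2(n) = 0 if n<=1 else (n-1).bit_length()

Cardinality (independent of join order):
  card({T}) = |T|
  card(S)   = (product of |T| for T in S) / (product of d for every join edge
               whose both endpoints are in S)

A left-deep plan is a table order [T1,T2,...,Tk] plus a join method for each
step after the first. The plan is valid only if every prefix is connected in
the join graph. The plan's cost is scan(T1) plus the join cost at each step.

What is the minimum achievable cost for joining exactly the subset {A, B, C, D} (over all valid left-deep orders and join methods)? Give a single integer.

15680

Selinger DP over subsets of {A,B,C,D}:
  {D}: scan cost=200, card=200
  {B}: scan cost=120, card=120
  {C}: scan cost=200, card=200
  {A}: scan cost=250, card=250
  {BD}: card=3000; try (B,hash)→2080, (D,merge)→2880, (B,merge)→2960, (D,hash)→3440, (D,nl)→24120, (B,nl)→24200; best=2080 via (B,hash)
  {CD}: card=400; try (D,hash)→3600, (C,hash)→3600, (D,merge)→3800, (C,merge)→3800, (D,nl)→40200, (C,nl)→40200; best=3600 via (D,hash)
  {AD}: card=5000; try (D,hash)→3700, (A,merge)→4250, (D,merge)→4300, (A,hash)→4400, (A,nl)→50200, (D,nl)→50250; best=3700 via (D,hash)
  {BCD}: card=6000; try (B,hash)→5680, (C,hash)→8280, (B,merge)→8560, (C,merge)→42880, (B,nl)→51600, (C,nl)→602080; best=5680 via (B,hash)
  {ABD}: card=75000; try (A,hash)→9080, (B,hash)→10380, (A,merge)→43330, (B,merge)→74660, (B,nl)→603700, (A,nl)→752080; best=9080 via (A,hash)
  {ACD}: card=10000; try (A,hash)→8000, (A,merge)→9850, (C,hash)→11900, (C,merge)→75500, (A,nl)→103600, (C,nl)→1003700; best=8000 via (A,hash)
  {ABCD}: card=150000; try (A,hash)→15680, (B,hash)→19680, (C,hash)→87280, (A,merge)→91930, (B,merge)→158960, (B,nl)→1208000 …(+3); best=15680 via (A,hash)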